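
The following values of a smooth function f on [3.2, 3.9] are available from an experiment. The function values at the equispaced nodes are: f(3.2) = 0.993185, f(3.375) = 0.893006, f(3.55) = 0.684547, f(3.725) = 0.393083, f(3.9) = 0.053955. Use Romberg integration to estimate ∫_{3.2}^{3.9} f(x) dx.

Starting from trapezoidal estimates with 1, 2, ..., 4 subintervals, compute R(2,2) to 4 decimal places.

0.4410

R(0,0) (trapezoid, 1 panel, h=0.7000): 0.366499
R(1,0) (trapezoid, 2 panels, h=0.3500): 0.422841
R(2,0) (trapezoid, 4 panels, h=0.1750): 0.436486
R(1,1) = 0.422841 + (0.422841 − 0.366499)/3 = 0.441622
R(2,1) = 0.436486 + (0.436486 − 0.422841)/3 = 0.441034
R(2,2) = 0.441034 + (0.441034 − 0.441622)/15 = 0.440995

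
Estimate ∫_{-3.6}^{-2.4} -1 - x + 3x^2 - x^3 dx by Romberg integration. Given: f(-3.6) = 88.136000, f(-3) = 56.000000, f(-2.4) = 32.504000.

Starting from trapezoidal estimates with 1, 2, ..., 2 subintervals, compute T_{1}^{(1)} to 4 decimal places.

T_{0}^{(0)} (trapezoid, 1 panel, h=1.2000): 72.384000
T_{1}^{(0)} (trapezoid, 2 panels, h=0.6000): 69.792000
T_{1}^{(1)} = 69.792000 + (69.792000 − 72.384000)/3 = 68.928000

68.9280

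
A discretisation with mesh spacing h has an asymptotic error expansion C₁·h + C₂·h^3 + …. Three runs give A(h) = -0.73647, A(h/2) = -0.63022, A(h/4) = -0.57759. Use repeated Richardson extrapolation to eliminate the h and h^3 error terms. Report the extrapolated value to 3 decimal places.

First eliminate the h term (factor 2^1 = 2):
  B₁ = (2·(-0.63022) − (-0.73647))/1 = -0.52397
  B₂ = (2·(-0.57759) − (-0.63022))/1 = -0.52496
Then eliminate the h^3 term (factor 2^3 = 8):
  (8·(-0.52496) − (-0.52397))/7 = -0.52510

-0.525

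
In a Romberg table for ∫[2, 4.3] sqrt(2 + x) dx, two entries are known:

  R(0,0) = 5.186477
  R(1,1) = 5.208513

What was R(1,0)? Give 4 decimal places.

5.2030

From R(1,1) = (4·R(1,0) − R(0,0))/3, solve for R(1,0):
4·R(1,0) = 3·5.208513 + 5.186477 = 20.812016
R(1,0) = 5.203004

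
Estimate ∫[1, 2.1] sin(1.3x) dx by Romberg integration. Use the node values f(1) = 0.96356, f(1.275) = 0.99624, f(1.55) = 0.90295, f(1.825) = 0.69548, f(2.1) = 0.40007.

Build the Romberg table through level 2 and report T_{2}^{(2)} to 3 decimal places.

T_{0}^{(0)} (trapezoid, 1 panel, h=1.1000): 0.75000
T_{1}^{(0)} (trapezoid, 2 panels, h=0.5500): 0.87162
T_{2}^{(0)} (trapezoid, 4 panels, h=0.2750): 0.90103
T_{1}^{(1)} = 0.87162 + (0.87162 − 0.75000)/3 = 0.91216
T_{2}^{(1)} = 0.90103 + (0.90103 − 0.87162)/3 = 0.91083
T_{2}^{(2)} = 0.91083 + (0.91083 − 0.91216)/15 = 0.91074

0.911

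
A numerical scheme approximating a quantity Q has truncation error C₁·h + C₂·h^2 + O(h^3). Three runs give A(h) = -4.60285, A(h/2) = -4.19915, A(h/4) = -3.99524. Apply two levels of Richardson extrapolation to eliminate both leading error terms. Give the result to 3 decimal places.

-3.790

First eliminate the h term (factor 2^1 = 2):
  B₁ = (2·(-4.19915) − (-4.60285))/1 = -3.79545
  B₂ = (2·(-3.99524) − (-4.19915))/1 = -3.79133
Then eliminate the h^2 term (factor 2^2 = 4):
  (4·(-3.79133) − (-3.79545))/3 = -3.78996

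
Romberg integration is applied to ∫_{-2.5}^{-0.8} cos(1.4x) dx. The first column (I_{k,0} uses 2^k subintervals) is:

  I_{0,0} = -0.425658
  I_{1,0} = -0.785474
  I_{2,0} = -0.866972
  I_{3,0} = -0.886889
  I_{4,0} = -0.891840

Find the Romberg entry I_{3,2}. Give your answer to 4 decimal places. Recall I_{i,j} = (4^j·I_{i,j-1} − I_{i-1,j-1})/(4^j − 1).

I_{2,1} = (4·(-0.866972) − (-0.785474)) / 3 = -0.894138
I_{3,1} = -0.886889 + (-0.886889 − (-0.866972))/3 = -0.893528
I_{3,2} = -0.893528 + (-0.893528 − (-0.894138))/15 = -0.893487

-0.8935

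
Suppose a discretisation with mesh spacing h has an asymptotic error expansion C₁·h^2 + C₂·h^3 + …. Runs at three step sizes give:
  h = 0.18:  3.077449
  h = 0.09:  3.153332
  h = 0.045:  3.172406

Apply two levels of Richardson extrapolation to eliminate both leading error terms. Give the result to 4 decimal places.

3.1788

First eliminate the h^2 term (factor 2^2 = 4):
  B₁ = (4·3.153332 − 3.077449)/3 = 3.178626
  B₂ = (4·3.172406 − 3.153332)/3 = 3.178764
Then eliminate the h^3 term (factor 2^3 = 8):
  (8·3.178764 − 3.178626)/7 = 3.178784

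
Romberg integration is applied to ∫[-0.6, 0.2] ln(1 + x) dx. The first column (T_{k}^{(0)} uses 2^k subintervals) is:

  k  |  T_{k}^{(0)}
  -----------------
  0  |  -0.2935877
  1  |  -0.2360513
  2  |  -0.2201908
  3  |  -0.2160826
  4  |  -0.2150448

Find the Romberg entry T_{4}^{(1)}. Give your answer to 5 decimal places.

-0.21470

T_{4}^{(1)} = (4·(-0.2150448) − (-0.2160826)) / 3 = -0.2146989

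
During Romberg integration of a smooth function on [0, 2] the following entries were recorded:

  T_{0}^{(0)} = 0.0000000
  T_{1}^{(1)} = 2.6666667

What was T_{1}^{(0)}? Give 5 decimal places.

2.00000

From T_{1}^{(1)} = (4·T_{1}^{(0)} − T_{0}^{(0)})/3, solve for T_{1}^{(0)}:
4·T_{1}^{(0)} = 3·2.6666667 + 0.0000000 = 8.0000001
T_{1}^{(0)} = 2.0000000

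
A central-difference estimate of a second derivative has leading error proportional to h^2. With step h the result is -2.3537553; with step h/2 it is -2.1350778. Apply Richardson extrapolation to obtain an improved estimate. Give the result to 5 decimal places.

-2.06219

Extrapolated value = (4·A(h/2) − A(h)) / (4 − 1)
= (4·(-2.1350778) − (-2.3537553)) / 3
= -6.1865559 / 3 = -2.0621853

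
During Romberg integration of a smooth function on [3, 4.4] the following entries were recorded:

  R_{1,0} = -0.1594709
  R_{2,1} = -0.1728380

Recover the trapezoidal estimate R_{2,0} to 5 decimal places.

-0.16950

From R_{2,1} = (4·R_{2,0} − R_{1,0})/3, solve for R_{2,0}:
4·R_{2,0} = 3·(-0.1728380) + (-0.1594709) = -0.6779849
R_{2,0} = -0.1694962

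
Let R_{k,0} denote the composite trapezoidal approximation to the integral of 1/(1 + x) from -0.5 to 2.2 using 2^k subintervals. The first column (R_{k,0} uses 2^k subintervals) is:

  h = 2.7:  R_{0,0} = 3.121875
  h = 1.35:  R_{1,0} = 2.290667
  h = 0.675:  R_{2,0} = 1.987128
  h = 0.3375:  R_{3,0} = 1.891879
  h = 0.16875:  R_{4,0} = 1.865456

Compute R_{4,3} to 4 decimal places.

1.8564

Richardson extrapolation on the trapezoidal column (denominator 4−1=3):
R_{2,1} = 1.987128 + (1.987128 − 2.290667)/3 = 1.885948
R_{3,1} = 1.891879 + (1.891879 − 1.987128)/3 = 1.860129
R_{4,1} = 1.865456 + (1.865456 − 1.891879)/3 = 1.856648
R_{3,2} = 1.860129 + (1.860129 − 1.885948)/15 = 1.858408
R_{4,2} = (16·1.856648 − 1.860129) / 15 = 1.856416
R_{4,3} = 1.856416 + (1.856416 − 1.858408)/63 = 1.856384
(Column j=1 coincides with Simpson's rule on the same nodes.)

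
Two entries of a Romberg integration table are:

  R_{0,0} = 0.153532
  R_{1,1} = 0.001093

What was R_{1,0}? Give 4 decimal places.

0.0392

From R_{1,1} = (4·R_{1,0} − R_{0,0})/3, solve for R_{1,0}:
4·R_{1,0} = 3·0.001093 + 0.153532 = 0.156811
R_{1,0} = 0.039203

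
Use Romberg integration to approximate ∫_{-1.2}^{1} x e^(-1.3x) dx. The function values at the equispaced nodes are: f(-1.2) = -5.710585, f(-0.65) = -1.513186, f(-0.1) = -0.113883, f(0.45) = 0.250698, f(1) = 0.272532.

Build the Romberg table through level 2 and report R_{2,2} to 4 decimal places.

R_{0,0} (trapezoid, 1 panel, h=2.2000): -5.981858
R_{1,0} (trapezoid, 2 panels, h=1.1000): -3.116200
R_{2,0} (trapezoid, 4 panels, h=0.5500): -2.252469
R_{1,1} = -3.116200 + (-3.116200 − (-5.981858))/3 = -2.160981
R_{2,1} = -2.252469 + (-2.252469 − (-3.116200))/3 = -1.964559
R_{2,2} = -1.964559 + (-1.964559 − (-2.160981))/15 = -1.951464

-1.9515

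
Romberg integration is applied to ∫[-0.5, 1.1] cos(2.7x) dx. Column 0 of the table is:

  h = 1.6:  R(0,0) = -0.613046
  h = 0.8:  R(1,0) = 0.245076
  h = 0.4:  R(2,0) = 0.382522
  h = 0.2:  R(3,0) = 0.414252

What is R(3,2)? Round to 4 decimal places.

0.4246

R(2,1) = 0.382522 + (0.382522 − 0.245076)/3 = 0.428337
R(3,1) = (4·0.414252 − 0.382522) / 3 = 0.424829
R(3,2) = (16·0.424829 − 0.428337) / 15 = 0.424595
(Column j=1 coincides with Simpson's rule on the same nodes.)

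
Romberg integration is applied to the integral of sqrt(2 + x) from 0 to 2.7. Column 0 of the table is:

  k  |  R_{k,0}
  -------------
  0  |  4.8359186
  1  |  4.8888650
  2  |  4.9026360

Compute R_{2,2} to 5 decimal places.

4.90727

R_{1,1} = 4.8888650 + (4.8888650 − 4.8359186)/3 = 4.9065138
R_{2,1} = (4·4.9026360 − 4.8888650) / 3 = 4.9072263
R_{2,2} = (16·4.9072263 − 4.9065138) / 15 = 4.9072738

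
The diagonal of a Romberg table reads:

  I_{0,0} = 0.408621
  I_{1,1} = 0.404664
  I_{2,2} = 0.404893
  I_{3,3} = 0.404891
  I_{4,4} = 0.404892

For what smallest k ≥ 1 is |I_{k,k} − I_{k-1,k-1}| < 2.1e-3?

|I_{1,1} − I_{0,0}| = 0.003957 ≥ 2.1e-3
|I_{2,2} − I_{1,1}| = 0.000229 < 2.1e-3

k = 2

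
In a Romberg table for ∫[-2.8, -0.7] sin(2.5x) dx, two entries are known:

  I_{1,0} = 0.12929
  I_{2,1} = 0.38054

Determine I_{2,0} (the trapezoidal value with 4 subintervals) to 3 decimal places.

From I_{2,1} = (4·I_{2,0} − I_{1,0})/3, solve for I_{2,0}:
4·I_{2,0} = 3·0.38054 + 0.12929 = 1.27091
I_{2,0} = 0.31773

0.318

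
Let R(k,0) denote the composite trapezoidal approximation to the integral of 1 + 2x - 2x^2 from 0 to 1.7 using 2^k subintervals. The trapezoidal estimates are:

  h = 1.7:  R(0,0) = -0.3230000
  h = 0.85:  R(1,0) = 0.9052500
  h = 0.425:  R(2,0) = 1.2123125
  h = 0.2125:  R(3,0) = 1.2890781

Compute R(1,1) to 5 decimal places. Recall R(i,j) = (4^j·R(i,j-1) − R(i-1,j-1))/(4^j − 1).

R(1,1) = (4·0.9052500 − (-0.3230000)) / 3 = 1.3146667

1.31467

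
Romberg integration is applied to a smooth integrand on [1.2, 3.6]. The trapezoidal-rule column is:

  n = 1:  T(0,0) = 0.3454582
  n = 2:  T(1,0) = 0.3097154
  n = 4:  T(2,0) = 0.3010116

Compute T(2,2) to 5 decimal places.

0.29813

T(1,1) = 0.3097154 + (0.3097154 − 0.3454582)/3 = 0.2978011
T(2,1) = (4·0.3010116 − 0.3097154) / 3 = 0.2981103
T(2,2) = (16·0.2981103 − 0.2978011) / 15 = 0.2981309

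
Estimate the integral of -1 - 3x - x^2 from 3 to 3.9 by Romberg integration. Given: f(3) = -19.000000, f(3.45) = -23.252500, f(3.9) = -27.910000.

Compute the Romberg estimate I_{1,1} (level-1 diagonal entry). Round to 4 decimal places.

-20.9880

I_{0,0} (trapezoid, 1 panel, h=0.9000): -21.109500
I_{1,0} (trapezoid, 2 panels, h=0.4500): -21.018375
I_{1,1} = -21.018375 + (-21.018375 − (-21.109500))/3 = -20.988000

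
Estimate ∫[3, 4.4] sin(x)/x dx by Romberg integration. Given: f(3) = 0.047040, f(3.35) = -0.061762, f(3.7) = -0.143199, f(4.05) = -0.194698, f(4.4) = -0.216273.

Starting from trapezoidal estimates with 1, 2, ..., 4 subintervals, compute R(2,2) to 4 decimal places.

R(0,0) (trapezoid, 1 panel, h=1.4000): -0.118463
R(1,0) (trapezoid, 2 panels, h=0.7000): -0.159471
R(2,0) (trapezoid, 4 panels, h=0.3500): -0.169496
R(1,1) = -0.159471 + (-0.159471 − (-0.118463))/3 = -0.173140
R(2,1) = -0.169496 + (-0.169496 − (-0.159471))/3 = -0.172838
R(2,2) = -0.172838 + (-0.172838 − (-0.173140))/15 = -0.172818

-0.1728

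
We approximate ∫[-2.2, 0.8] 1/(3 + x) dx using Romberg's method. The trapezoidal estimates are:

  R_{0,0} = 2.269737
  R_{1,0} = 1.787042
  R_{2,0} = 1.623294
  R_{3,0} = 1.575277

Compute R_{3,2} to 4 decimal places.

R_{2,1} = (4·1.623294 − 1.787042) / 3 = 1.568711
R_{3,1} = 1.575277 + (1.575277 − 1.623294)/3 = 1.559271
R_{3,2} = 1.559271 + (1.559271 − 1.568711)/15 = 1.558642
(Column j=1 coincides with Simpson's rule on the same nodes.)

1.5586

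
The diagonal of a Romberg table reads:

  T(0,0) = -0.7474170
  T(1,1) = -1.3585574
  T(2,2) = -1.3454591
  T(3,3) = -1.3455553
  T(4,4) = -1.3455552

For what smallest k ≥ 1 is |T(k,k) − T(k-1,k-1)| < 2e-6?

k = 4

|T(1,1) − T(0,0)| = 0.6111404 ≥ 2e-6
|T(2,2) − T(1,1)| = 0.0130983 ≥ 2e-6
|T(3,3) − T(2,2)| = 0.0000962 ≥ 2e-6
|T(4,4) − T(3,3)| = 0.0000001 < 2e-6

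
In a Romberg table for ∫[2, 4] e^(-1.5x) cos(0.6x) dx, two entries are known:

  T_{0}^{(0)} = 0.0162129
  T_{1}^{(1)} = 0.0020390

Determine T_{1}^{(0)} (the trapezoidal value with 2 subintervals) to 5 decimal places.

0.00558

From T_{1}^{(1)} = (4·T_{1}^{(0)} − T_{0}^{(0)})/3, solve for T_{1}^{(0)}:
4·T_{1}^{(0)} = 3·0.0020390 + 0.0162129 = 0.0223299
T_{1}^{(0)} = 0.0055825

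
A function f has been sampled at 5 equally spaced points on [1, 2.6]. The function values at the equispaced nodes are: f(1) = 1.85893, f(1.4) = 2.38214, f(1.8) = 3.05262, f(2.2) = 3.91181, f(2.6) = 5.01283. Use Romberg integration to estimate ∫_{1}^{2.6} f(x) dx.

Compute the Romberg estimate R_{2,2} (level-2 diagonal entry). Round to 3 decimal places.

R_{0,0} (trapezoid, 1 panel, h=1.6000): 5.49741
R_{1,0} (trapezoid, 2 panels, h=0.8000): 5.19080
R_{2,0} (trapezoid, 4 panels, h=0.4000): 5.11298
R_{1,1} = 5.19080 + (5.19080 − 5.49741)/3 = 5.08860
R_{2,1} = 5.11298 + (5.11298 − 5.19080)/3 = 5.08704
R_{2,2} = 5.08704 + (5.08704 − 5.08860)/15 = 5.08694

5.087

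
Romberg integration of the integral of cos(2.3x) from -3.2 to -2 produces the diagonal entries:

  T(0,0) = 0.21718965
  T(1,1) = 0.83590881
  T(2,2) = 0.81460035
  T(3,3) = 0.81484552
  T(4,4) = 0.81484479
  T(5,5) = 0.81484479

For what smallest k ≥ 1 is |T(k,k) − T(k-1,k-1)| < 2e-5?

|T(1,1) − T(0,0)| = 0.61871916 ≥ 2e-5
|T(2,2) − T(1,1)| = 0.02130846 ≥ 2e-5
|T(3,3) − T(2,2)| = 0.00024517 ≥ 2e-5
|T(4,4) − T(3,3)| = 0.00000073 < 2e-5

k = 4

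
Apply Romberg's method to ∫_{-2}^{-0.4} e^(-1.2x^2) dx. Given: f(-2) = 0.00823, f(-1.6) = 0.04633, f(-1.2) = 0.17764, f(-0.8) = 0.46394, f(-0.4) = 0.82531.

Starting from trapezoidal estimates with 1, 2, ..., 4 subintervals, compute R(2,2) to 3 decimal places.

R(0,0) (trapezoid, 1 panel, h=1.6000): 0.66683
R(1,0) (trapezoid, 2 panels, h=0.8000): 0.47553
R(2,0) (trapezoid, 4 panels, h=0.4000): 0.44187
R(1,1) = 0.47553 + (0.47553 − 0.66683)/3 = 0.41176
R(2,1) = 0.44187 + (0.44187 − 0.47553)/3 = 0.43065
R(2,2) = 0.43065 + (0.43065 − 0.41176)/15 = 0.43191

0.432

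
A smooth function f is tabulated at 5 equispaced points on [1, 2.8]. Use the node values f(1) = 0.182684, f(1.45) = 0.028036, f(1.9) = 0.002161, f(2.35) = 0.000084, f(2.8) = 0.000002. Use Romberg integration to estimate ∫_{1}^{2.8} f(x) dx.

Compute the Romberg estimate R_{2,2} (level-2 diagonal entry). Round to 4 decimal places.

R_{0,0} (trapezoid, 1 panel, h=1.8000): 0.164417
R_{1,0} (trapezoid, 2 panels, h=0.9000): 0.084154
R_{2,0} (trapezoid, 4 panels, h=0.4500): 0.054731
R_{1,1} = 0.084154 + (0.084154 − 0.164417)/3 = 0.057400
R_{2,1} = 0.054731 + (0.054731 − 0.084154)/3 = 0.044923
R_{2,2} = 0.044923 + (0.044923 − 0.057400)/15 = 0.044091

0.0441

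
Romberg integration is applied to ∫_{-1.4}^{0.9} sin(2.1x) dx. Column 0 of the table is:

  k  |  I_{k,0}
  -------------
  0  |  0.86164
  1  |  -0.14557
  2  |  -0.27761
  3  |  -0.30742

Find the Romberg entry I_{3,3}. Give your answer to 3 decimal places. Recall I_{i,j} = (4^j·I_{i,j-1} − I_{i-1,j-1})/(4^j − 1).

Richardson extrapolation on the trapezoidal column (denominator 4−1=3):
I_{1,1} = (4·(-0.14557) − 0.86164) / 3 = -0.48131
I_{2,1} = (4·(-0.27761) − (-0.14557)) / 3 = -0.32162
I_{3,1} = (4·(-0.30742) − (-0.27761)) / 3 = -0.31736
I_{2,2} = (16·(-0.32162) − (-0.48131)) / 15 = -0.31097
I_{3,2} = (16·(-0.31736) − (-0.32162)) / 15 = -0.31708
I_{3,3} = -0.31708 + (-0.31708 − (-0.31097))/63 = -0.31718
(Column j=1 coincides with Simpson's rule on the same nodes.)

-0.317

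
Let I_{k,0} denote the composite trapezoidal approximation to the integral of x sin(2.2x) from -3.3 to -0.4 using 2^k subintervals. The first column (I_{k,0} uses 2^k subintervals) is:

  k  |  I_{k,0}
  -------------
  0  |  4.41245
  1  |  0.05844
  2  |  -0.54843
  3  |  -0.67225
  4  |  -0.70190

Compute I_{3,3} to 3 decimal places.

I_{1,1} = 0.05844 + (0.05844 − 4.41245)/3 = -1.39290
I_{2,1} = (4·(-0.54843) − 0.05844) / 3 = -0.75072
I_{3,1} = -0.67225 + (-0.67225 − (-0.54843))/3 = -0.71352
I_{2,2} = -0.75072 + (-0.75072 − (-1.39290))/15 = -0.70791
I_{3,2} = (16·(-0.71352) − (-0.75072)) / 15 = -0.71104
I_{3,3} = -0.71104 + (-0.71104 − (-0.70791))/63 = -0.71109
(Column j=1 coincides with Simpson's rule on the same nodes.)

-0.711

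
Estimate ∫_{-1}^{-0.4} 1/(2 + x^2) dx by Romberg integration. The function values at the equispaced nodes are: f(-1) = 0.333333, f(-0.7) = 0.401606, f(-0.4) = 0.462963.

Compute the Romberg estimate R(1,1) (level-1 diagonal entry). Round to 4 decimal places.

R(0,0) (trapezoid, 1 panel, h=0.6000): 0.238889
R(1,0) (trapezoid, 2 panels, h=0.3000): 0.239926
R(1,1) = 0.239926 + (0.239926 − 0.238889)/3 = 0.240272

0.2403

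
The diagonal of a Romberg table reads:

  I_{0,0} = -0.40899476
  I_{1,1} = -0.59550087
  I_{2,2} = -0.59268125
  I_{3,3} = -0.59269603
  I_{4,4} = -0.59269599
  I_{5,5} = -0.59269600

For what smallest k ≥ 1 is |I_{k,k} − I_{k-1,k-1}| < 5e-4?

|I_{1,1} − I_{0,0}| = 0.18650611 ≥ 5e-4
|I_{2,2} − I_{1,1}| = 0.00281962 ≥ 5e-4
|I_{3,3} − I_{2,2}| = 0.00001478 < 5e-4

k = 3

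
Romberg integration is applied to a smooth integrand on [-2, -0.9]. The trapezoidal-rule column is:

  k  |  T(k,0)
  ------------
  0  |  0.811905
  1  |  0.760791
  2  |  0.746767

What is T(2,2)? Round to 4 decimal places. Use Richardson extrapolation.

T(1,1) = (4·0.760791 − 0.811905) / 3 = 0.743753
T(2,1) = 0.746767 + (0.746767 − 0.760791)/3 = 0.742092
T(2,2) = (16·0.742092 − 0.743753) / 15 = 0.741981

0.7420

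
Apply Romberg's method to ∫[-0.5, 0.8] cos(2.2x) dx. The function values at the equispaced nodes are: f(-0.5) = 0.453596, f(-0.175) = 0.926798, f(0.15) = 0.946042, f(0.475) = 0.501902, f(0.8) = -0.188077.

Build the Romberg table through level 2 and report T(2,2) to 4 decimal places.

0.8512

T(0,0) (trapezoid, 1 panel, h=1.3000): 0.172587
T(1,0) (trapezoid, 2 panels, h=0.6500): 0.701221
T(2,0) (trapezoid, 4 panels, h=0.3250): 0.814938
T(1,1) = 0.701221 + (0.701221 − 0.172587)/3 = 0.877432
T(2,1) = 0.814938 + (0.814938 − 0.701221)/3 = 0.852844
T(2,2) = 0.852844 + (0.852844 − 0.877432)/15 = 0.851205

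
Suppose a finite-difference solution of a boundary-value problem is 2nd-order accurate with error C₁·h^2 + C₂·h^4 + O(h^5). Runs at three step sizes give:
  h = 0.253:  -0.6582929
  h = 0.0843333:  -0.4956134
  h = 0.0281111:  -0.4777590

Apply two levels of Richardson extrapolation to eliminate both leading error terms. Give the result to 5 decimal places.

First eliminate the h^2 term (factor 3^2 = 9):
  B₁ = (9·(-0.4956134) − (-0.6582929))/8 = -0.4752785
  B₂ = (9·(-0.4777590) − (-0.4956134))/8 = -0.4755272
Then eliminate the h^4 term (factor 3^4 = 81):
  (81·(-0.4755272) − (-0.4752785))/80 = -0.4755303

-0.47553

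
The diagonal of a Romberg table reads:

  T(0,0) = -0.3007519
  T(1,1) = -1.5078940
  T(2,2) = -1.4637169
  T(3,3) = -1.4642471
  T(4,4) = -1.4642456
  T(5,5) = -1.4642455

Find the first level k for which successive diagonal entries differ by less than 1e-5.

|T(1,1) − T(0,0)| = 1.2071421 ≥ 1e-5
|T(2,2) − T(1,1)| = 0.0441771 ≥ 1e-5
|T(3,3) − T(2,2)| = 0.0005302 ≥ 1e-5
|T(4,4) − T(3,3)| = 0.0000015 < 1e-5

k = 4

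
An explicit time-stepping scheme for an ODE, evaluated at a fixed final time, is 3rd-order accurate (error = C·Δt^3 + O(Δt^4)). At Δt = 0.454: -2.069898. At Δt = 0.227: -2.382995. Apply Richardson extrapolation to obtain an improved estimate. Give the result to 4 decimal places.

-2.4277

Extrapolated value = (8·A(Δt/2) − A(Δt)) / (8 − 1)
= (8·(-2.382995) − (-2.069898)) / 7
= -16.994062 / 7 = -2.427723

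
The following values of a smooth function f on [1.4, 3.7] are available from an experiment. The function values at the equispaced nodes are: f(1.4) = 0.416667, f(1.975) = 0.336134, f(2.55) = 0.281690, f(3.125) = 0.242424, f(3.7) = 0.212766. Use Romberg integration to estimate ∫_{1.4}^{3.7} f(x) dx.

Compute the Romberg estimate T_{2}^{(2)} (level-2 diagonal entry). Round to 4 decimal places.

T_{0}^{(0)} (trapezoid, 1 panel, h=2.3000): 0.723848
T_{1}^{(0)} (trapezoid, 2 panels, h=1.1500): 0.685867
T_{2}^{(0)} (trapezoid, 4 panels, h=0.5750): 0.675605
T_{1}^{(1)} = 0.685867 + (0.685867 − 0.723848)/3 = 0.673207
T_{2}^{(1)} = 0.675605 + (0.675605 − 0.685867)/3 = 0.672184
T_{2}^{(2)} = 0.672184 + (0.672184 − 0.673207)/15 = 0.672116

0.6721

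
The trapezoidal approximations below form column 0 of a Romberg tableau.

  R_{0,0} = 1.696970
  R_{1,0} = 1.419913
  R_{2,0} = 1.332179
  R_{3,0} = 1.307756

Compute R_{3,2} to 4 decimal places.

1.2994

Richardson extrapolation on the trapezoidal column (denominator 4−1=3):
R_{2,1} = 1.332179 + (1.332179 − 1.419913)/3 = 1.302934
R_{3,1} = (4·1.307756 − 1.332179) / 3 = 1.299615
R_{3,2} = (16·1.299615 − 1.302934) / 15 = 1.299394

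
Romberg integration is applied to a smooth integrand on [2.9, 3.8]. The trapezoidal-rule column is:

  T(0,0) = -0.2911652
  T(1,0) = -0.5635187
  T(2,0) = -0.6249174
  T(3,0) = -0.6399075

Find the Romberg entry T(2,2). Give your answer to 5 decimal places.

-0.64479

T(1,1) = (4·(-0.5635187) − (-0.2911652)) / 3 = -0.6543032
T(2,1) = -0.6249174 + (-0.6249174 − (-0.5635187))/3 = -0.6453836
T(2,2) = -0.6453836 + (-0.6453836 − (-0.6543032))/15 = -0.6447890
(Column j=1 coincides with Simpson's rule on the same nodes.)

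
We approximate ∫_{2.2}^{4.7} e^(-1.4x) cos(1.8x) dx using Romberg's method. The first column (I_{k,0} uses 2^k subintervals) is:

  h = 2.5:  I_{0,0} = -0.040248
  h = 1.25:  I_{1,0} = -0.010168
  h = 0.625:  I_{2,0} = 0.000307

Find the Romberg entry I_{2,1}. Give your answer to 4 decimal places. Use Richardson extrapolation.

Richardson extrapolation on the trapezoidal column (denominator 4−1=3):
I_{2,1} = (4·0.000307 − (-0.010168)) / 3 = 0.003799

0.0038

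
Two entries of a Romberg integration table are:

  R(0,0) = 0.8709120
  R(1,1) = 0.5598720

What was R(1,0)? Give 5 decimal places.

From R(1,1) = (4·R(1,0) − R(0,0))/3, solve for R(1,0):
4·R(1,0) = 3·0.5598720 + 0.8709120 = 2.5505280
R(1,0) = 0.6376320

0.63763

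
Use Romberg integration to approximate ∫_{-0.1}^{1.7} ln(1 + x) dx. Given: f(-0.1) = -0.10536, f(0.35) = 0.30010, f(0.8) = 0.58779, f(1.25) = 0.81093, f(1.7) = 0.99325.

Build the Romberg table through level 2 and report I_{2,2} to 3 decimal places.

0.976

I_{0,0} (trapezoid, 1 panel, h=1.8000): 0.79910
I_{1,0} (trapezoid, 2 panels, h=0.9000): 0.92856
I_{2,0} (trapezoid, 4 panels, h=0.4500): 0.96424
I_{1,1} = 0.92856 + (0.92856 − 0.79910)/3 = 0.97171
I_{2,1} = 0.96424 + (0.96424 − 0.92856)/3 = 0.97613
I_{2,2} = 0.97613 + (0.97613 − 0.97171)/15 = 0.97642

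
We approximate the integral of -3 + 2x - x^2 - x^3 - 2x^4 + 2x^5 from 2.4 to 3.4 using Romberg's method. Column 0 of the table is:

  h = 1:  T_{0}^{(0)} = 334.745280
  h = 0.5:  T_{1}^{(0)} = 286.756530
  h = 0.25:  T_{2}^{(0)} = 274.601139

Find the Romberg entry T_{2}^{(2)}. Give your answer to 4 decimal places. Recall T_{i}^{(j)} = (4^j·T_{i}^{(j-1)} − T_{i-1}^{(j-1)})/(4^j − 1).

270.5353

Richardson extrapolation on the trapezoidal column (denominator 4−1=3):
T_{1}^{(1)} = (4·286.756530 − 334.745280) / 3 = 270.760280
T_{2}^{(1)} = 274.601139 + (274.601139 − 286.756530)/3 = 270.549342
T_{2}^{(2)} = 270.549342 + (270.549342 − 270.760280)/15 = 270.535279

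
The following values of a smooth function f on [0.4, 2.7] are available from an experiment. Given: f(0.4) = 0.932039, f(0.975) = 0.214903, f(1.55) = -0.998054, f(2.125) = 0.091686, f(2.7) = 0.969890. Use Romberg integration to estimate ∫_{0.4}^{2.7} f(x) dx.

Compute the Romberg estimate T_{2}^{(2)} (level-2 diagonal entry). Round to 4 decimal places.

0.2849

T_{0}^{(0)} (trapezoid, 1 panel, h=2.3000): 2.187218
T_{1}^{(0)} (trapezoid, 2 panels, h=1.1500): -0.054153
T_{2}^{(0)} (trapezoid, 4 panels, h=0.5750): 0.149212
T_{1}^{(1)} = -0.054153 + (-0.054153 − 2.187218)/3 = -0.801277
T_{2}^{(1)} = 0.149212 + (0.149212 − (-0.054153))/3 = 0.217000
T_{2}^{(2)} = 0.217000 + (0.217000 − (-0.801277))/15 = 0.284885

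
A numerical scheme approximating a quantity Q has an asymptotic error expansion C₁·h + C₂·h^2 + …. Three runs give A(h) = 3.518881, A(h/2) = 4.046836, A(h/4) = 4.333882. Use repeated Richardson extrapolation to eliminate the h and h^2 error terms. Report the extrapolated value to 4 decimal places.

First eliminate the h term (factor 2^1 = 2):
  B₁ = (2·4.046836 − 3.518881)/1 = 4.574791
  B₂ = (2·4.333882 − 4.046836)/1 = 4.620928
Then eliminate the h^2 term (factor 2^2 = 4):
  (4·4.620928 − 4.574791)/3 = 4.636307

4.6363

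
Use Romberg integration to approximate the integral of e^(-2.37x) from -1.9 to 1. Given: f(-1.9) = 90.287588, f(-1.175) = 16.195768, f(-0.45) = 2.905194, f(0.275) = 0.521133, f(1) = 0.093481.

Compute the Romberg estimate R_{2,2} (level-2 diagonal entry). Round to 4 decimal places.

R_{0,0} (trapezoid, 1 panel, h=2.9000): 131.052550
R_{1,0} (trapezoid, 2 panels, h=1.4500): 69.738806
R_{2,0} (trapezoid, 4 panels, h=0.7250): 46.989156
R_{1,1} = 69.738806 + (69.738806 − 131.052550)/3 = 49.300891
R_{2,1} = 46.989156 + (46.989156 − 69.738806)/3 = 39.405939
R_{2,2} = 39.405939 + (39.405939 − 49.300891)/15 = 38.746276

38.7463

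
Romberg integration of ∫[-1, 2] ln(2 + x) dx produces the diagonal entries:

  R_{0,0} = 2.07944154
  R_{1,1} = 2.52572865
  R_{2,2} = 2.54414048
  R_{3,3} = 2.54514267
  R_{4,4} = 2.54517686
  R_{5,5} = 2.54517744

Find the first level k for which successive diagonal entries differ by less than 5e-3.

k = 3

|R_{1,1} − R_{0,0}| = 0.44628711 ≥ 5e-3
|R_{2,2} − R_{1,1}| = 0.01841183 ≥ 5e-3
|R_{3,3} − R_{2,2}| = 0.00100219 < 5e-3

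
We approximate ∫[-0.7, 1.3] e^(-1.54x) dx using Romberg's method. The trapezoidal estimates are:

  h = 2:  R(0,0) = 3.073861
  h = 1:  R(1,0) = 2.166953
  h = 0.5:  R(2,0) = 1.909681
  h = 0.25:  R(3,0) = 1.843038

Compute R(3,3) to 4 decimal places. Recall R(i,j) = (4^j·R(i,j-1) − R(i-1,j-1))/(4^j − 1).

1.8206

R(1,1) = 2.166953 + (2.166953 − 3.073861)/3 = 1.864650
R(2,1) = 1.909681 + (1.909681 − 2.166953)/3 = 1.823924
R(3,1) = 1.843038 + (1.843038 − 1.909681)/3 = 1.820824
R(2,2) = (16·1.823924 − 1.864650) / 15 = 1.821209
R(3,2) = (16·1.820824 − 1.823924) / 15 = 1.820617
R(3,3) = (64·1.820617 − 1.821209) / 63 = 1.820608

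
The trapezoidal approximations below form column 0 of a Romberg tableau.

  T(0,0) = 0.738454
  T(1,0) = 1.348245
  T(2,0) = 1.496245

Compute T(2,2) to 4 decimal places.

1.5452

Richardson extrapolation on the trapezoidal column (denominator 4−1=3):
T(1,1) = (4·1.348245 − 0.738454) / 3 = 1.551509
T(2,1) = 1.496245 + (1.496245 − 1.348245)/3 = 1.545578
T(2,2) = (16·1.545578 − 1.551509) / 15 = 1.545183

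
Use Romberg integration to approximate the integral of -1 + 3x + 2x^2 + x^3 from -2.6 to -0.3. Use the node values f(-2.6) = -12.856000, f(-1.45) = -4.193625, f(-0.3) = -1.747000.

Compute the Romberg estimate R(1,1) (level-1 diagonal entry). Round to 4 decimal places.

R(0,0) (trapezoid, 1 panel, h=2.3000): -16.793450
R(1,0) (trapezoid, 2 panels, h=1.1500): -13.219394
R(1,1) = -13.219394 + (-13.219394 − (-16.793450))/3 = -12.028042

-12.0280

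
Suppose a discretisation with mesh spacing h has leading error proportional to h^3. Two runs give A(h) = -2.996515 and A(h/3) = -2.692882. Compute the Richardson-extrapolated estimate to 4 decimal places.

The leading error scales as h^3; refining by a factor of 3 reduces it by 3^3 = 27.
Extrapolated value = (27·A(h/3) − A(h)) / (27 − 1)
= (27·(-2.692882) − (-2.996515)) / 26
= -69.711299 / 26 = -2.681204

-2.6812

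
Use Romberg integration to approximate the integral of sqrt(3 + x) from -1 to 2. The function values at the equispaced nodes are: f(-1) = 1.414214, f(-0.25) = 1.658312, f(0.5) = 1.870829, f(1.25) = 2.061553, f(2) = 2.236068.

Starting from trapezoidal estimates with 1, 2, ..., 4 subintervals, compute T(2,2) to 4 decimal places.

5.5679

T(0,0) (trapezoid, 1 panel, h=3.0000): 5.475423
T(1,0) (trapezoid, 2 panels, h=1.5000): 5.543955
T(2,0) (trapezoid, 4 panels, h=0.7500): 5.561876
T(1,1) = 5.543955 + (5.543955 − 5.475423)/3 = 5.566799
T(2,1) = 5.561876 + (5.561876 − 5.543955)/3 = 5.567850
T(2,2) = 5.567850 + (5.567850 − 5.566799)/15 = 5.567920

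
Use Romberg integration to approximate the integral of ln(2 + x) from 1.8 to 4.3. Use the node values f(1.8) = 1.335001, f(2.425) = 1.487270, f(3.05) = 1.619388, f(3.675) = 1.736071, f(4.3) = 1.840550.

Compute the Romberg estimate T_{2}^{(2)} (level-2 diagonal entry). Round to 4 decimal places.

T_{0}^{(0)} (trapezoid, 1 panel, h=2.5000): 3.969439
T_{1}^{(0)} (trapezoid, 2 panels, h=1.2500): 4.008954
T_{2}^{(0)} (trapezoid, 4 panels, h=0.6250): 4.019065
T_{1}^{(1)} = 4.008954 + (4.008954 − 3.969439)/3 = 4.022126
T_{2}^{(1)} = 4.019065 + (4.019065 − 4.008954)/3 = 4.022435
T_{2}^{(2)} = 4.022435 + (4.022435 − 4.022126)/15 = 4.022456

4.0225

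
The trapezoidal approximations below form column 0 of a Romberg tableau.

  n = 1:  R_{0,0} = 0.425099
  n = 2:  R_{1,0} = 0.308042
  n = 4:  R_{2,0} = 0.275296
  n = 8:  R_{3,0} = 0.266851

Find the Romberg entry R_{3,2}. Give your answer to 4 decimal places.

Richardson extrapolation on the trapezoidal column (denominator 4−1=3):
R_{2,1} = (4·0.275296 − 0.308042) / 3 = 0.264381
R_{3,1} = 0.266851 + (0.266851 − 0.275296)/3 = 0.264036
R_{3,2} = (16·0.264036 − 0.264381) / 15 = 0.264013
(Column j=1 coincides with Simpson's rule on the same nodes.)

0.2640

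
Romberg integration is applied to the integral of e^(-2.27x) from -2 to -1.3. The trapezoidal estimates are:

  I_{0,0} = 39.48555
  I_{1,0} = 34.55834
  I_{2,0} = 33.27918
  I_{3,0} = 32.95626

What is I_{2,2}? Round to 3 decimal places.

Richardson extrapolation on the trapezoidal column (denominator 4−1=3):
I_{1,1} = 34.55834 + (34.55834 − 39.48555)/3 = 32.91594
I_{2,1} = 33.27918 + (33.27918 − 34.55834)/3 = 32.85279
I_{2,2} = 32.85279 + (32.85279 − 32.91594)/15 = 32.84858
(Column j=1 coincides with Simpson's rule on the same nodes.)

32.849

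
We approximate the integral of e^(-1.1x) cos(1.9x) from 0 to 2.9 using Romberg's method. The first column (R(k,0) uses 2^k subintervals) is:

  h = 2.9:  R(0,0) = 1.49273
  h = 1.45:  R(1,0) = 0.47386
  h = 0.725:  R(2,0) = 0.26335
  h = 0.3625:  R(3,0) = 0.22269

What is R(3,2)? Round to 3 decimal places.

R(2,1) = 0.26335 + (0.26335 − 0.47386)/3 = 0.19318
R(3,1) = 0.22269 + (0.22269 − 0.26335)/3 = 0.20914
R(3,2) = (16·0.20914 − 0.19318) / 15 = 0.21020

0.210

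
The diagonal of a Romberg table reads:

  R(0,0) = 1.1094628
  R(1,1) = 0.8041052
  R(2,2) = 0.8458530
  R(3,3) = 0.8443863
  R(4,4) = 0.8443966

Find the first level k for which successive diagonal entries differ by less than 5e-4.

|R(1,1) − R(0,0)| = 0.3053576 ≥ 5e-4
|R(2,2) − R(1,1)| = 0.0417478 ≥ 5e-4
|R(3,3) − R(2,2)| = 0.0014667 ≥ 5e-4
|R(4,4) − R(3,3)| = 0.0000103 < 5e-4

k = 4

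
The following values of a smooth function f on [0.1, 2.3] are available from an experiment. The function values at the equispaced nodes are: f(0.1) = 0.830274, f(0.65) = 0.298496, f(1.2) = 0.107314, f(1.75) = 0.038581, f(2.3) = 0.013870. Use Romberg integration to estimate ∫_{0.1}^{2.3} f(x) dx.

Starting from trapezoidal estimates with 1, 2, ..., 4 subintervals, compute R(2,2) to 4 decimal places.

0.4396

R(0,0) (trapezoid, 1 panel, h=2.2000): 0.928558
R(1,0) (trapezoid, 2 panels, h=1.1000): 0.582325
R(2,0) (trapezoid, 4 panels, h=0.5500): 0.476555
R(1,1) = 0.582325 + (0.582325 − 0.928558)/3 = 0.466914
R(2,1) = 0.476555 + (0.476555 − 0.582325)/3 = 0.441298
R(2,2) = 0.441298 + (0.441298 − 0.466914)/15 = 0.439590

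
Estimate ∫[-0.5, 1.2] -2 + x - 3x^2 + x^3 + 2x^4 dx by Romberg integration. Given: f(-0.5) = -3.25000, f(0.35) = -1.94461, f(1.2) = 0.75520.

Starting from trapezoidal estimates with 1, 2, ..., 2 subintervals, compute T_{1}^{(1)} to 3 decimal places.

-2.911

T_{0}^{(0)} (trapezoid, 1 panel, h=1.7000): -2.12058
T_{1}^{(0)} (trapezoid, 2 panels, h=0.8500): -2.71321
T_{1}^{(1)} = -2.71321 + (-2.71321 − (-2.12058))/3 = -2.91075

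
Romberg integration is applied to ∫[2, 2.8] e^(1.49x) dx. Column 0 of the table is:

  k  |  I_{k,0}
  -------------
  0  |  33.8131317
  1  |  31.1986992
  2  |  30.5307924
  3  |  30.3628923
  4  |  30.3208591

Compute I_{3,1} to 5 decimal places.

I_{3,1} = 30.3628923 + (30.3628923 − 30.5307924)/3 = 30.3069256

30.30693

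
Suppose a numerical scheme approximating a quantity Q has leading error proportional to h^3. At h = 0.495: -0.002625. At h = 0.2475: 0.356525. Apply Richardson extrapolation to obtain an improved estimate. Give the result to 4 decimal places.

Extrapolated value = (8·A(h/2) − A(h)) / (8 − 1)
= (8·0.356525 − (-0.002625)) / 7
= 2.854825 / 7 = 0.407832

0.4078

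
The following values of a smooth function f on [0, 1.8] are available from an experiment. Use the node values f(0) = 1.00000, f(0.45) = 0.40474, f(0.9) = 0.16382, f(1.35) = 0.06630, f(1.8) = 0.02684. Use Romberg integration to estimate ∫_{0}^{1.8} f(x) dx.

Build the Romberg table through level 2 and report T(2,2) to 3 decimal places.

T(0,0) (trapezoid, 1 panel, h=1.8000): 0.92416
T(1,0) (trapezoid, 2 panels, h=0.9000): 0.60952
T(2,0) (trapezoid, 4 panels, h=0.4500): 0.51673
T(1,1) = 0.60952 + (0.60952 − 0.92416)/3 = 0.50464
T(2,1) = 0.51673 + (0.51673 − 0.60952)/3 = 0.48580
T(2,2) = 0.48580 + (0.48580 − 0.50464)/15 = 0.48454

0.485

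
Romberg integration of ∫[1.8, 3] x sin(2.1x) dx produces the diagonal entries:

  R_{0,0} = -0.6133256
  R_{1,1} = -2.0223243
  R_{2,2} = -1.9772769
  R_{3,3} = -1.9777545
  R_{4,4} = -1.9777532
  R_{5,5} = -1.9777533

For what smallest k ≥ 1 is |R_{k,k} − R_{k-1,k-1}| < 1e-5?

|R_{1,1} − R_{0,0}| = 1.4089987 ≥ 1e-5
|R_{2,2} − R_{1,1}| = 0.0450474 ≥ 1e-5
|R_{3,3} − R_{2,2}| = 0.0004776 ≥ 1e-5
|R_{4,4} − R_{3,3}| = 0.0000013 < 1e-5

k = 4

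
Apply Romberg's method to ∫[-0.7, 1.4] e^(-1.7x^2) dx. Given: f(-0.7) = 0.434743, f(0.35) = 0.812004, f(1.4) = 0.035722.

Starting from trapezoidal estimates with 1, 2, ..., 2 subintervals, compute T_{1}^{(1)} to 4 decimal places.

T_{0}^{(0)} (trapezoid, 1 panel, h=2.1000): 0.493988
T_{1}^{(0)} (trapezoid, 2 panels, h=1.0500): 1.099598
T_{1}^{(1)} = 1.099598 + (1.099598 − 0.493988)/3 = 1.301468

1.3015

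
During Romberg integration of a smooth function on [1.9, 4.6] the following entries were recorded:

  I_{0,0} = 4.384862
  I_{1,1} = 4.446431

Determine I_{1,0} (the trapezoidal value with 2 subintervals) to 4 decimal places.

From I_{1,1} = (4·I_{1,0} − I_{0,0})/3, solve for I_{1,0}:
4·I_{1,0} = 3·4.446431 + 4.384862 = 17.724155
I_{1,0} = 4.431039

4.4310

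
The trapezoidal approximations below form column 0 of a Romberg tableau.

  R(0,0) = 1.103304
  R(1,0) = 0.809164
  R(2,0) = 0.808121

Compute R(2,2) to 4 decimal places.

0.8142

R(1,1) = (4·0.809164 − 1.103304) / 3 = 0.711117
R(2,1) = 0.808121 + (0.808121 − 0.809164)/3 = 0.807773
R(2,2) = 0.807773 + (0.807773 − 0.711117)/15 = 0.814217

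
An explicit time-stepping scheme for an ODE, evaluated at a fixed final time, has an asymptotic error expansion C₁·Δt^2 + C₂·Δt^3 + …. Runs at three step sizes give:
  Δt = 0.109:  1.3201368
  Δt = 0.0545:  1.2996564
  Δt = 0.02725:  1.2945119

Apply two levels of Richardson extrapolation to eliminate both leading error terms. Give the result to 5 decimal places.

1.29279

First eliminate the Δt^2 term (factor 2^2 = 4):
  B₁ = (4·1.2996564 − 1.3201368)/3 = 1.2928296
  B₂ = (4·1.2945119 − 1.2996564)/3 = 1.2927971
Then eliminate the Δt^3 term (factor 2^3 = 8):
  (8·1.2927971 − 1.2928296)/7 = 1.2927925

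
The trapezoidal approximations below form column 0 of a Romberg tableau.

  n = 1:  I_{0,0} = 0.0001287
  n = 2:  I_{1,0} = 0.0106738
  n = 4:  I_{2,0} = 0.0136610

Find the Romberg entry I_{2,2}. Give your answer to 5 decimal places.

Richardson extrapolation on the trapezoidal column (denominator 4−1=3):
I_{1,1} = (4·0.0106738 − 0.0001287) / 3 = 0.0141888
I_{2,1} = 0.0136610 + (0.0136610 − 0.0106738)/3 = 0.0146567
I_{2,2} = (16·0.0146567 − 0.0141888) / 15 = 0.0146879

0.01469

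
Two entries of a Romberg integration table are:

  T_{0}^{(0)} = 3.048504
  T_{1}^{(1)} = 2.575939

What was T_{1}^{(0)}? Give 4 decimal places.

From T_{1}^{(1)} = (4·T_{1}^{(0)} − T_{0}^{(0)})/3, solve for T_{1}^{(0)}:
4·T_{1}^{(0)} = 3·2.575939 + 3.048504 = 10.776321
T_{1}^{(0)} = 2.694080

2.6941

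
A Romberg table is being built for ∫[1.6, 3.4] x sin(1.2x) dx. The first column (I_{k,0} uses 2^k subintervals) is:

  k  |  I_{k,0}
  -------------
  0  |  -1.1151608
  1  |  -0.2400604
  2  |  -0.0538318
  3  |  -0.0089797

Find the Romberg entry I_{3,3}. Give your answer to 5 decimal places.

Richardson extrapolation on the trapezoidal column (denominator 4−1=3):
I_{1,1} = (4·(-0.2400604) − (-1.1151608)) / 3 = 0.0516397
I_{2,1} = (4·(-0.0538318) − (-0.2400604)) / 3 = 0.0082444
I_{3,1} = (4·(-0.0089797) − (-0.0538318)) / 3 = 0.0059710
I_{2,2} = (16·0.0082444 − 0.0516397) / 15 = 0.0053514
I_{3,2} = 0.0059710 + (0.0059710 − 0.0082444)/15 = 0.0058194
I_{3,3} = (64·0.0058194 − 0.0053514) / 63 = 0.0058268

0.00583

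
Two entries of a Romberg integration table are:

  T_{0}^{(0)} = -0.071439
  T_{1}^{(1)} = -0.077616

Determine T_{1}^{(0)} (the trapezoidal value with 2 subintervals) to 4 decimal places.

-0.0761

From T_{1}^{(1)} = (4·T_{1}^{(0)} − T_{0}^{(0)})/3, solve for T_{1}^{(0)}:
4·T_{1}^{(0)} = 3·(-0.077616) + (-0.071439) = -0.304287
T_{1}^{(0)} = -0.076072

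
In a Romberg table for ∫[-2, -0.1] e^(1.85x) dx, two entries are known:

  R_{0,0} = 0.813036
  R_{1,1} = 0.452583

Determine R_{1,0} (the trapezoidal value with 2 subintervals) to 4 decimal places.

From R_{1,1} = (4·R_{1,0} − R_{0,0})/3, solve for R_{1,0}:
4·R_{1,0} = 3·0.452583 + 0.813036 = 2.170785
R_{1,0} = 0.542696

0.5427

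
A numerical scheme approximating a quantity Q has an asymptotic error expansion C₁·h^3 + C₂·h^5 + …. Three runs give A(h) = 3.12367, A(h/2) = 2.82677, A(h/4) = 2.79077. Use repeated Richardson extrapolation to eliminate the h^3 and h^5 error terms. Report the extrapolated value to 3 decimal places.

First eliminate the h^3 term (factor 2^3 = 8):
  B₁ = (8·2.82677 − 3.12367)/7 = 2.78436
  B₂ = (8·2.79077 − 2.82677)/7 = 2.78563
Then eliminate the h^5 term (factor 2^5 = 32):
  (32·2.78563 − 2.78436)/31 = 2.78567

2.786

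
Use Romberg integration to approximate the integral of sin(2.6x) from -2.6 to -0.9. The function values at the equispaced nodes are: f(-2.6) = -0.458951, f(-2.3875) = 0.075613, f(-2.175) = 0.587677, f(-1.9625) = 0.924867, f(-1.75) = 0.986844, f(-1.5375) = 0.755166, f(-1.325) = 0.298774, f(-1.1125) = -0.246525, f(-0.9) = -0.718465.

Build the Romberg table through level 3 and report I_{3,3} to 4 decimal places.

0.6093

I_{0,0} (trapezoid, 1 panel, h=1.7000): -1.000804
I_{1,0} (trapezoid, 2 panels, h=0.8500): 0.338416
I_{2,0} (trapezoid, 4 panels, h=0.4250): 0.545949
I_{3,0} (trapezoid, 8 panels, h=0.2125): 0.593663
I_{1,1} = 0.338416 + (0.338416 − (-1.000804))/3 = 0.784823
I_{2,1} = 0.545949 + (0.545949 − 0.338416)/3 = 0.615127
I_{3,1} = 0.593663 + (0.593663 − 0.545949)/3 = 0.609568
I_{2,2} = 0.615127 + (0.615127 − 0.784823)/15 = 0.603814
I_{3,2} = 0.609568 + (0.609568 − 0.615127)/15 = 0.609197
I_{3,3} = 0.609197 + (0.609197 − 0.603814)/63 = 0.609282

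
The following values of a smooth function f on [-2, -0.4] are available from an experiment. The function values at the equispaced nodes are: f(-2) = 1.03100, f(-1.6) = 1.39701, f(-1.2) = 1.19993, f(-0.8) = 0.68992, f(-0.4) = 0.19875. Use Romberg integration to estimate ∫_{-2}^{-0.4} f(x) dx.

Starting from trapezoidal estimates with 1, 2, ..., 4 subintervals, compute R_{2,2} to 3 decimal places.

R_{0,0} (trapezoid, 1 panel, h=1.6000): 0.98380
R_{1,0} (trapezoid, 2 panels, h=0.8000): 1.45184
R_{2,0} (trapezoid, 4 panels, h=0.4000): 1.56069
R_{1,1} = 1.45184 + (1.45184 − 0.98380)/3 = 1.60785
R_{2,1} = 1.56069 + (1.56069 − 1.45184)/3 = 1.59697
R_{2,2} = 1.59697 + (1.59697 − 1.60785)/15 = 1.59624

1.596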